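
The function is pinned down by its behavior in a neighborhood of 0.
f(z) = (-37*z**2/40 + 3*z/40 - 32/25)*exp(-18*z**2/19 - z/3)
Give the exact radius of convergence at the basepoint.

The factor exp(-18*z**2/19 - z/3) is entire and contributes no finite singular point.
The polynomial part has no poles.
No finite singular points: the Taylor series at 0 converges everywhere.

The radius of convergence is infinite.


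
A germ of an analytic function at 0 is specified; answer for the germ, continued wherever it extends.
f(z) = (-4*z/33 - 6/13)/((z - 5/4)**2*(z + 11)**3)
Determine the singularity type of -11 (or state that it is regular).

The point is a pole of order 3.

The denominator factor z + 11 vanishes at -11 and appears to the power 3; the numerator there equals 34/39, nonzero, and no other factor vanishes.
Hence a pole whose order is the multiplicity, 3.


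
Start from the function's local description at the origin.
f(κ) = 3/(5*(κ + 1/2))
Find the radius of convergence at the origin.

The radius of convergence is 1/2.

Denominator factor (κ + 1/2): pole of order 1 at -1/2, modulus 1/2.
The radius of convergence is the smallest modulus among the singular points: 1/2.


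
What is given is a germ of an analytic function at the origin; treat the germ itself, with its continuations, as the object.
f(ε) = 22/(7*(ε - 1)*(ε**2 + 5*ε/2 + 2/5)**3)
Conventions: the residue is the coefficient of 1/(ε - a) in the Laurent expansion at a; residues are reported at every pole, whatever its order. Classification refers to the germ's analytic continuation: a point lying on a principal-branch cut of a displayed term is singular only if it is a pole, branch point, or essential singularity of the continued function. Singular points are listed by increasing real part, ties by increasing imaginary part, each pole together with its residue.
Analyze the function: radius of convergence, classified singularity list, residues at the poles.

Radius of convergence at 0: 5/4 - (1/20)*sqrt(465).
At -5/4 - (1/20)*sqrt(465): a pole of order 3; residue -11000/415233 + (12485000/1374467367)*sqrt(465).
At -5/4 + (1/20)*sqrt(465): a pole of order 3; residue -11000/415233 - (12485000/1374467367)*sqrt(465).
At 1: a pole of order 1; residue 22000/415233.

Denominator factor (ε - 1): pole of order 1 at 1, modulus 1.
Denominator factor (ε**2 + 5*ε/2 + 2/5)^3: discriminant 93/20, real irrational roots -5/4 + (1/20)*sqrt(465) and -5/4 - (1/20)*sqrt(465); poles of order 3, moduli 5/4 - (1/20)*sqrt(465) and 5/4 + (1/20)*sqrt(465).
The radius of convergence is the smallest modulus among the singular points: 5/4 - (1/20)*sqrt(465).
The factor ε**2 + 5*ε/2 + 2/5 splits as (ε - a)(ε - a') with a = -5/4 - (1/20)*sqrt(465), a' = -5/4 + (1/20)*sqrt(465). At the order-3 pole a set g(ε) = (ε - a)^3*f(ε) = [22/(7*(ε - 1))] / (ε - a')^3.
Order-3 pole: residue = g''(a)/2; g''(-5/4 - (1/20)*sqrt(465)) = -22000/415233 + (24970000/1374467367)*sqrt(465), so the residue is -11000/415233 + (12485000/1374467367)*sqrt(465).
The factor ε**2 + 5*ε/2 + 2/5 splits as (ε - a)(ε - a') with a = -5/4 + (1/20)*sqrt(465), a' = -5/4 - (1/20)*sqrt(465). At the order-3 pole a set g(ε) = (ε - a)^3*f(ε) = [22/(7*(ε - 1))] / (ε - a')^3.
Order-3 pole: residue = g''(a)/2; g''(-5/4 + (1/20)*sqrt(465)) = -22000/415233 - (24970000/1374467367)*sqrt(465), so the residue is -11000/415233 - (12485000/1374467367)*sqrt(465).
At the order-1 pole 1 set g(ε) = (ε - (1))*f(ε) = 22/(7*(ε**2 + 5*ε/2 + 2/5)**3).
Simple pole: residue = g(a) at a = 1, which is 22000/415233.
List the singular points by increasing real part (a conjugate pair: the negative imaginary part first).


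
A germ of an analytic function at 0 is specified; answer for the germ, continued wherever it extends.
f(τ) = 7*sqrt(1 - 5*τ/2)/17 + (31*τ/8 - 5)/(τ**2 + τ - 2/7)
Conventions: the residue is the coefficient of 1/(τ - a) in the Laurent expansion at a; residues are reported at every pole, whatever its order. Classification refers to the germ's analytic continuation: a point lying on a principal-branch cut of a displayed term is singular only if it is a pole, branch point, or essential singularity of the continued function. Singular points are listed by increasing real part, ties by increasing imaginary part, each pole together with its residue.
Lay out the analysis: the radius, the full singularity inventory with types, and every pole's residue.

Denominator factor (τ**2 + τ - 2/7): discriminant 15/7, real irrational roots -1/2 + (1/14)*sqrt(105) and -1/2 - (1/14)*sqrt(105); poles of order 1, moduli -1/2 + (1/14)*sqrt(105) and 1/2 + (1/14)*sqrt(105).
Branch term (7/17)*sqrt(1 - τ/(2/5)): its argument vanishes at τ = 2/5, a square-root branch point, modulus 2/5.
The radius of convergence is the smallest modulus among the singular points: -1/2 + (1/14)*sqrt(105).
The branch term is analytic at -1/2 - (1/14)*sqrt(105) and contributes nothing to the residue; only the rational part matters.
The factor τ**2 + τ - 2/7 splits as (τ - a)(τ - a') with a = -1/2 - (1/14)*sqrt(105), a' = -1/2 + (1/14)*sqrt(105). At the order-1 pole a set g(τ) = (τ - a)*(rational part) = [31*τ/8 - 5] / (τ - a').
Simple pole: residue = g(a) at a = -1/2 - (1/14)*sqrt(105), which is 31/16 + (37/80)*sqrt(105).
The branch term is analytic at -1/2 + (1/14)*sqrt(105) and contributes nothing to the residue; only the rational part matters.
The factor τ**2 + τ - 2/7 splits as (τ - a)(τ - a') with a = -1/2 + (1/14)*sqrt(105), a' = -1/2 - (1/14)*sqrt(105). At the order-1 pole a set g(τ) = (τ - a)*(rational part) = [31*τ/8 - 5] / (τ - a').
Simple pole: residue = g(a) at a = -1/2 + (1/14)*sqrt(105), which is 31/16 - (37/80)*sqrt(105).
List the singular points by increasing real part (a conjugate pair: the negative imaginary part first).

Radius of convergence at 0: -1/2 + (1/14)*sqrt(105).
At -1/2 - (1/14)*sqrt(105): a pole of order 1; residue 31/16 + (37/80)*sqrt(105).
At -1/2 + (1/14)*sqrt(105): a pole of order 1; residue 31/16 - (37/80)*sqrt(105).
At 2/5: an algebraic (square-root) branch point.


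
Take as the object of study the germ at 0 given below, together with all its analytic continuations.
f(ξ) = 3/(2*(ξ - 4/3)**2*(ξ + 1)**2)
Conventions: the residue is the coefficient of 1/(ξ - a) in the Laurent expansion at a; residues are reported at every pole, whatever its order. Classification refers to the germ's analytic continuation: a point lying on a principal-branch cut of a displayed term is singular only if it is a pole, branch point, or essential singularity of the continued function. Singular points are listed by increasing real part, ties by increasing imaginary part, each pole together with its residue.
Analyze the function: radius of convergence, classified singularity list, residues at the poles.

Denominator factor (ξ + 1)^2: pole of order 2 at -1, modulus 1.
Denominator factor (ξ - 4/3)^2: pole of order 2 at 4/3, modulus 4/3.
The radius of convergence is the smallest modulus among the singular points: 1.
At the order-2 pole -1 set g(ξ) = (ξ - (-1))^2*f(ξ) = 3/(2*(ξ - 4/3)**2).
Order-2 pole: residue = g'(a); g'(-1) = 81/343, so the residue is 81/343.
At the order-2 pole 4/3 set g(ξ) = (ξ - (4/3))^2*f(ξ) = 3/(2*(ξ + 1)**2).
Order-2 pole: residue = g'(a); g'(4/3) = -81/343, so the residue is -81/343.
List the singular points by increasing real part (a conjugate pair: the negative imaginary part first).

Radius of convergence at 0: 1.
At -1: a pole of order 2; residue 81/343.
At 4/3: a pole of order 2; residue -81/343.


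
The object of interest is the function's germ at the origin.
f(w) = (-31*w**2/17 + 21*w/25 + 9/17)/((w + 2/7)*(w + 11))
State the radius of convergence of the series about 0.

The radius of convergence is 2/7.

Denominator factor (w + 11): pole of order 1 at -11, modulus 11.
Denominator factor (w + 2/7): pole of order 1 at -2/7, modulus 2/7.
The radius of convergence is the smallest modulus among the singular points: 2/7.


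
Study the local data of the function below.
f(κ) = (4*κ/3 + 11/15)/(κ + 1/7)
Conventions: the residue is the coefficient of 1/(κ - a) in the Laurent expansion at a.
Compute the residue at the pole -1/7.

At the order-1 pole -1/7 set g(κ) = (κ - (-1/7))*f(κ) = 4*κ/3 + 11/15.
Simple pole: residue = g(a) at a = -1/7, which is 19/35.

The residue is 19/35.


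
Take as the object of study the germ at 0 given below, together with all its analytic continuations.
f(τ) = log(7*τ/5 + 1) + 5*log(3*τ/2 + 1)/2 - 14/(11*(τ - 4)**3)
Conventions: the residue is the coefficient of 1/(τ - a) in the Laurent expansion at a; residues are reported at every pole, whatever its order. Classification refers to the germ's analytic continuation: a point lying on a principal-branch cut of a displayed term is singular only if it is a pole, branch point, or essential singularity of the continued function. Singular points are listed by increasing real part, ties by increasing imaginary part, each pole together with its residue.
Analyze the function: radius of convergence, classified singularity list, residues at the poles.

Denominator factor (τ - 4)^3: pole of order 3 at 4, modulus 4.
Branch term (1)*log(1 - τ/(-5/7)): its argument vanishes at τ = -5/7, a logarithmic branch point, modulus 5/7.
Branch term (5/2)*log(1 - τ/(-2/3)): its argument vanishes at τ = -2/3, a logarithmic branch point, modulus 2/3.
The radius of convergence is the smallest modulus among the singular points: 2/3.
The branch terms are analytic at 4 and contribute nothing to the residue; only the rational part matters.
At the order-3 pole 4 set g(τ) = (τ - (4))^3*(rational part) = -14/11.
Order-3 pole: residue = g''(a)/2; g''(4) = 0, so the residue is 0.
List the singular points by increasing real part (a conjugate pair: the negative imaginary part first).

Radius of convergence at 0: 2/3.
At -5/7: a logarithmic branch point.
At -2/3: a logarithmic branch point.
At 4: a pole of order 3; residue 0.


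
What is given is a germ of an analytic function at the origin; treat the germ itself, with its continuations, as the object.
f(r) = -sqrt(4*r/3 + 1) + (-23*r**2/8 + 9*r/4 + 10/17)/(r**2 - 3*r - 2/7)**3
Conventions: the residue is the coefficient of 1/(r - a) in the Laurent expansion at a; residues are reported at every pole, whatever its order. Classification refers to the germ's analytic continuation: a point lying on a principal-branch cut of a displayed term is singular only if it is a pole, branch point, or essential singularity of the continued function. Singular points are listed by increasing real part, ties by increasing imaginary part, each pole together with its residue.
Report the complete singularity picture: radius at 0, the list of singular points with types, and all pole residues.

Radius of convergence at 0: -3/2 + (1/14)*sqrt(497).
At -3/4: an algebraic (square-root) branch point.
At 3/2 - (1/14)*sqrt(497): a pole of order 3; residue (3017/48675896)*sqrt(497).
At 3/2 + (1/14)*sqrt(497): a pole of order 3; residue -(3017/48675896)*sqrt(497).


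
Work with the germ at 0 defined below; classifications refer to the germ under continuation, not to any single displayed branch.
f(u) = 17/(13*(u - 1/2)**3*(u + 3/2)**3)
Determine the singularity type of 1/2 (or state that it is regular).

The denominator factor u - 1/2 vanishes at 1/2 and appears to the power 3; the numerator there equals 17/13, nonzero, and no other factor vanishes.
Hence a pole whose order is the multiplicity, 3.

The point is a pole of order 3.


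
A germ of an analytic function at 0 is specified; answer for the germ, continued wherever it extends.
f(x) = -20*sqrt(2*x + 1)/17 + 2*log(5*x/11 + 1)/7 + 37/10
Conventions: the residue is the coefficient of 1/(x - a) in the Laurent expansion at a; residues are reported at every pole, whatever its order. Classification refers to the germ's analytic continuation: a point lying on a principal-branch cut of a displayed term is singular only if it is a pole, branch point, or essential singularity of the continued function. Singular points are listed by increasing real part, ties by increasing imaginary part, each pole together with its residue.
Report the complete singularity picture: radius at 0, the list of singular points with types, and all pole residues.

Radius of convergence at 0: 1/2.
At -11/5: a logarithmic branch point.
At -1/2: an algebraic (square-root) branch point.

Branch term (2/7)*log(1 - x/(-11/5)): its argument vanishes at x = -11/5, a logarithmic branch point, modulus 11/5.
Branch term (-20/17)*sqrt(1 - x/(-1/2)): its argument vanishes at x = -1/2, a square-root branch point, modulus 1/2.
The radius of convergence is the smallest modulus among the singular points: 1/2.
List the singular points by increasing real part (a conjugate pair: the negative imaginary part first).


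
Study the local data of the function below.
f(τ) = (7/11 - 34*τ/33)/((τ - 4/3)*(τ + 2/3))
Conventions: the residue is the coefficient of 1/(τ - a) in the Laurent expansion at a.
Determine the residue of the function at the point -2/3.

The residue is -131/198.

At the order-1 pole -2/3 set g(τ) = (τ - (-2/3))*f(τ) = (7/11 - 34*τ/33)/(τ - 4/3).
Simple pole: residue = g(a) at a = -2/3, which is -131/198.


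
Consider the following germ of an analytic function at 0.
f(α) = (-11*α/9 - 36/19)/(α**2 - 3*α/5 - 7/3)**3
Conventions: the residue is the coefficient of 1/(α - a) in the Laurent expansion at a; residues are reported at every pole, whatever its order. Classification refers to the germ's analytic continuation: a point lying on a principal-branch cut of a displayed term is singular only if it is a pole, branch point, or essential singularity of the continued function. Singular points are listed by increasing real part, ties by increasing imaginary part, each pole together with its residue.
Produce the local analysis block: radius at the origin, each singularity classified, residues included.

Radius of convergence at 0: -3/10 + (1/30)*sqrt(2181).
At 3/10 - (1/30)*sqrt(2181): a pole of order 3; residue (7250625/7300571077)*sqrt(2181).
At 3/10 + (1/30)*sqrt(2181): a pole of order 3; residue -(7250625/7300571077)*sqrt(2181).

Denominator factor (α**2 - 3*α/5 - 7/3)^3: discriminant 727/75, real irrational roots 3/10 + (1/30)*sqrt(2181) and 3/10 - (1/30)*sqrt(2181); poles of order 3, moduli 3/10 + (1/30)*sqrt(2181) and -3/10 + (1/30)*sqrt(2181).
The radius of convergence is the smallest modulus among the singular points: -3/10 + (1/30)*sqrt(2181).
The factor α**2 - 3*α/5 - 7/3 splits as (α - a)(α - a') with a = 3/10 - (1/30)*sqrt(2181), a' = 3/10 + (1/30)*sqrt(2181). At the order-3 pole a set g(α) = (α - a)^3*f(α) = [-11*α/9 - 36/19] / (α - a')^3.
Order-3 pole: residue = g''(a)/2; g''(3/10 - (1/30)*sqrt(2181)) = (14501250/7300571077)*sqrt(2181), so the residue is (7250625/7300571077)*sqrt(2181).
The factor α**2 - 3*α/5 - 7/3 splits as (α - a)(α - a') with a = 3/10 + (1/30)*sqrt(2181), a' = 3/10 - (1/30)*sqrt(2181). At the order-3 pole a set g(α) = (α - a)^3*f(α) = [-11*α/9 - 36/19] / (α - a')^3.
Order-3 pole: residue = g''(a)/2; g''(3/10 + (1/30)*sqrt(2181)) = -(14501250/7300571077)*sqrt(2181), so the residue is -(7250625/7300571077)*sqrt(2181).
List the singular points by increasing real part (a conjugate pair: the negative imaginary part first).


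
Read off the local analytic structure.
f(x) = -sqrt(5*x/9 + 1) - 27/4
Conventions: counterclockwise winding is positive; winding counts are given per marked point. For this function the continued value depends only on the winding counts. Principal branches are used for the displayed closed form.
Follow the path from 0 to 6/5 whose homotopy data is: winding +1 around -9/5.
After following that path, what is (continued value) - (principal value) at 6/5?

The rational part is single-valued and drops out of the difference; each branch term changes only by its own monodromy.
(-1)*sqrt(1 - x/(-9/5)): winding +1 is odd, the square root flips sign, contributing -2*(-1)*sqrt(1 - (6/5)/(-9/5)) = -2*(-1)*sqrt(5/3) = (2/3)*sqrt(15).
Summing the contributions at x = 6/5 gives (2/3)*sqrt(15).

Continued minus principal equals (2/3)*sqrt(15).


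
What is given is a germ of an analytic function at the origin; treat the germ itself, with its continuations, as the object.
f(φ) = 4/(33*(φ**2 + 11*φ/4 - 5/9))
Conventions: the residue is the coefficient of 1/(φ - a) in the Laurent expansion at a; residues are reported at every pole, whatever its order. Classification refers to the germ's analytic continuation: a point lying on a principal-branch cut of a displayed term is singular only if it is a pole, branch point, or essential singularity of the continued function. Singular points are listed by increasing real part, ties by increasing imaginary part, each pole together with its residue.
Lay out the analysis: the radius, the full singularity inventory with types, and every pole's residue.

Radius of convergence at 0: -11/8 + (1/24)*sqrt(1409).
At -11/8 - (1/24)*sqrt(1409): a pole of order 1; residue -(16/15499)*sqrt(1409).
At -11/8 + (1/24)*sqrt(1409): a pole of order 1; residue (16/15499)*sqrt(1409).

Denominator factor (φ**2 + 11*φ/4 - 5/9): discriminant 1409/144, real irrational roots -11/8 + (1/24)*sqrt(1409) and -11/8 - (1/24)*sqrt(1409); poles of order 1, moduli -11/8 + (1/24)*sqrt(1409) and 11/8 + (1/24)*sqrt(1409).
The radius of convergence is the smallest modulus among the singular points: -11/8 + (1/24)*sqrt(1409).
The factor φ**2 + 11*φ/4 - 5/9 splits as (φ - a)(φ - a') with a = -11/8 - (1/24)*sqrt(1409), a' = -11/8 + (1/24)*sqrt(1409). At the order-1 pole a set g(φ) = (φ - a)*f(φ) = [4/33] / (φ - a').
Simple pole: residue = g(a) at a = -11/8 - (1/24)*sqrt(1409), which is -(16/15499)*sqrt(1409).
The factor φ**2 + 11*φ/4 - 5/9 splits as (φ - a)(φ - a') with a = -11/8 + (1/24)*sqrt(1409), a' = -11/8 - (1/24)*sqrt(1409). At the order-1 pole a set g(φ) = (φ - a)*f(φ) = [4/33] / (φ - a').
Simple pole: residue = g(a) at a = -11/8 + (1/24)*sqrt(1409), which is (16/15499)*sqrt(1409).
List the singular points by increasing real part (a conjugate pair: the negative imaginary part first).


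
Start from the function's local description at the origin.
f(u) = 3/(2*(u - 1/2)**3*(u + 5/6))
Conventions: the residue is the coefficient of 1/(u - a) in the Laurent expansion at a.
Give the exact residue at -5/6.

The residue is -81/128.

At the order-1 pole -5/6 set g(u) = (u - (-5/6))*f(u) = 3/(2*(u - 1/2)**3).
Simple pole: residue = g(a) at a = -5/6, which is -81/128.


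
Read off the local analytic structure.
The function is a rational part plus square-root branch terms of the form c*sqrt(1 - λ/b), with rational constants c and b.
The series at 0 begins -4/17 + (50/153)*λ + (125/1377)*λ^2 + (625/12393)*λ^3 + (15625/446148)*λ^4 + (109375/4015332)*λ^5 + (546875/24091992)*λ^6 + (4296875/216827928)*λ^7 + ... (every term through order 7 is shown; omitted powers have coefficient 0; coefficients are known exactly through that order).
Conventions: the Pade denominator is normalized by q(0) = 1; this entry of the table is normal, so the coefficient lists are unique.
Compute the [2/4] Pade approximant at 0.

The Pade approximant has numerator coefficients [-4/17, 780/1343, -10850/36261]; denominator coefficients [1, -1535/1422, 25/158, 8125/460728, 3125/1036638].

Taylor coefficients needed (read off): a_0 = -4/17, a_1 = 50/153, a_2 = 125/1377, a_3 = 625/12393, a_4 = 15625/446148, a_5 = 109375/4015332, a_6 = 546875/24091992.
Write the denominator as Q(λ) = 1 + q1*λ + q2*λ^2 + q3*λ^3 + q4*λ^4. Requiring Q*f - P = O(λ^7) with deg P <= 2 kills the coefficients of λ^3..λ^6 in Q*f:
  λ^3: a_3 + q1*a_2 + q2*a_1 + q3*a_0 = 0, i.e. 625/12393 + (125/1377)*q1 + (50/153)*q2 + (-4/17)*q3 = 0.
  λ^4: a_4 + q1*a_3 + q2*a_2 + q3*a_1 + q4*a_0 = 0, i.e. 15625/446148 + (625/12393)*q1 + (125/1377)*q2 + (50/153)*q3 + (-4/17)*q4 = 0.
  λ^5: a_5 + q1*a_4 + q2*a_3 + q3*a_2 + q4*a_1 = 0, i.e. 109375/4015332 + (15625/446148)*q1 + (625/12393)*q2 + (125/1377)*q3 + (50/153)*q4 = 0.
  λ^6: a_6 + q1*a_5 + q2*a_4 + q3*a_3 + q4*a_2 = 0, i.e. 546875/24091992 + (109375/4015332)*q1 + (15625/446148)*q2 + (625/12393)*q3 + (125/1377)*q4 = 0.
Solving this linear system: q1 = -1535/1422, q2 = 25/158, q3 = 8125/460728, q4 = 3125/1036638.
The numerator is Q*f truncated at degree 2: P0 = a_0 = -4/17; P1 = a_1 + q1*a_0 = 780/1343; P2 = a_2 + q1*a_1 + q2*a_0 = -10850/36261.


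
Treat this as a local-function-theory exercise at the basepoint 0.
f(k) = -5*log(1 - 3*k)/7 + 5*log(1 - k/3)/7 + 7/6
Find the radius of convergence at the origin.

The radius of convergence is 1/3.

Branch term (-5/7)*log(1 - k/(1/3)): its argument vanishes at k = 1/3, a logarithmic branch point, modulus 1/3.
Branch term (5/7)*log(1 - k/(3)): its argument vanishes at k = 3, a logarithmic branch point, modulus 3.
The radius of convergence is the smallest modulus among the singular points: 1/3.


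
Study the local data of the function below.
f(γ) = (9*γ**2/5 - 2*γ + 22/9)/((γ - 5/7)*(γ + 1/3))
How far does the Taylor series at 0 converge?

The radius of convergence is 1/3.

Denominator factor (γ + 1/3): pole of order 1 at -1/3, modulus 1/3.
Denominator factor (γ - 5/7): pole of order 1 at 5/7, modulus 5/7.
The radius of convergence is the smallest modulus among the singular points: 1/3.


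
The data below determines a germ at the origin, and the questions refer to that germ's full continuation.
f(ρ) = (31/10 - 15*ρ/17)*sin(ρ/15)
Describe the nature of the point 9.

The point is a regular point.

There is no denominator, hence no pole anywhere.
The factor sin(ρ/15) is entire.
So the germ continues analytically to 9.


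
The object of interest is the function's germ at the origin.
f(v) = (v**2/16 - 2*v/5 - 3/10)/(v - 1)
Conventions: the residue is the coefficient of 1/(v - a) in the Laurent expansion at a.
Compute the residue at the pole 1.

At the order-1 pole 1 set g(v) = (v - (1))*f(v) = v**2/16 - 2*v/5 - 3/10.
Simple pole: residue = g(a) at a = 1, which is -51/80.

The residue is -51/80.


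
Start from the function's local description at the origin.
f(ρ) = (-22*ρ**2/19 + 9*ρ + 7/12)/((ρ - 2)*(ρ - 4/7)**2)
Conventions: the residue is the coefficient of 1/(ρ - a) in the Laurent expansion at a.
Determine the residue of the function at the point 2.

The residue is 155869/22800.

At the order-1 pole 2 set g(ρ) = (ρ - (2))*f(ρ) = (-22*ρ**2/19 + 9*ρ + 7/12)/(ρ - 4/7)**2.
Simple pole: residue = g(a) at a = 2, which is 155869/22800.


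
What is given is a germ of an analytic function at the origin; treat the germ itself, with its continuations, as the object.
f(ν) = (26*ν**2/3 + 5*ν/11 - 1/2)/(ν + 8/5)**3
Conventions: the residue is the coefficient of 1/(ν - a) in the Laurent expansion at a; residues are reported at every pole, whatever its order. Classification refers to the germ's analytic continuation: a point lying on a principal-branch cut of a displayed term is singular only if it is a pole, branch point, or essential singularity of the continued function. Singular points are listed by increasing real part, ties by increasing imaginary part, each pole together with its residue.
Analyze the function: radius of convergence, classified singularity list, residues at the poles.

Radius of convergence at 0: 8/5.
At -8/5: a pole of order 3; residue 26/3.

Denominator factor (ν + 8/5)^3: pole of order 3 at -8/5, modulus 8/5.
The radius of convergence is the smallest modulus among the singular points: 8/5.
At the order-3 pole -8/5 set g(ν) = (ν - (-8/5))^3*f(ν) = 26*ν**2/3 + 5*ν/11 - 1/2.
Order-3 pole: residue = g''(a)/2; g''(-8/5) = 52/3, so the residue is 26/3.


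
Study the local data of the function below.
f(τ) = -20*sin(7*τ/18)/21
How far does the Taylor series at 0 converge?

The factor -sin(7*τ/18) is entire and contributes no finite singular point.
The polynomial part has no poles.
No finite singular points: the Taylor series at 0 converges everywhere.

The radius of convergence is infinite.


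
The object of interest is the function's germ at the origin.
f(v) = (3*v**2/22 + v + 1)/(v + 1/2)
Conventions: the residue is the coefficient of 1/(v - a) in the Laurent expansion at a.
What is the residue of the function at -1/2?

At the order-1 pole -1/2 set g(v) = (v - (-1/2))*f(v) = 3*v**2/22 + v + 1.
Simple pole: residue = g(a) at a = -1/2, which is 47/88.

The residue is 47/88.


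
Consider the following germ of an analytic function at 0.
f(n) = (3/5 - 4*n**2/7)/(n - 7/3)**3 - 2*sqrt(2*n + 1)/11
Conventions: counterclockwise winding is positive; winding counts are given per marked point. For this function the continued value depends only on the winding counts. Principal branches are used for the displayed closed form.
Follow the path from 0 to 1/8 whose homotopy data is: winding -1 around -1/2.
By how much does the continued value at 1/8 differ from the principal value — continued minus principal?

Continued minus principal equals (2/11)*sqrt(5).

The rational part is single-valued and drops out of the difference; each branch term changes only by its own monodromy.
(-2/11)*sqrt(1 - n/(-1/2)): winding -1 is odd, the square root flips sign, contributing -2*(-2/11)*sqrt(1 - (1/8)/(-1/2)) = -2*(-2/11)*sqrt(5/4) = (2/11)*sqrt(5).
Summing the contributions at n = 1/8 gives (2/11)*sqrt(5).


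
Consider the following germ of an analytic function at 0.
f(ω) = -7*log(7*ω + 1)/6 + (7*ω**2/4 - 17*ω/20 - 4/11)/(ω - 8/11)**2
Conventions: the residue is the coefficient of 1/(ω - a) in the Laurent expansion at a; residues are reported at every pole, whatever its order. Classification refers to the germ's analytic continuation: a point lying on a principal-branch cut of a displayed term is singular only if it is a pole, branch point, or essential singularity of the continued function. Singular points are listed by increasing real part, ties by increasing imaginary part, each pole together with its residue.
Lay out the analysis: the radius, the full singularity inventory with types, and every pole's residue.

Denominator factor (ω - 8/11)^2: pole of order 2 at 8/11, modulus 8/11.
Branch term (-7/6)*log(1 - ω/(-1/7)): its argument vanishes at ω = -1/7, a logarithmic branch point, modulus 1/7.
The radius of convergence is the smallest modulus among the singular points: 1/7.
The branch term is analytic at 8/11 and contributes nothing to the residue; only the rational part matters.
At the order-2 pole 8/11 set g(ω) = (ω - (8/11))^2*(rational part) = 7*ω**2/4 - 17*ω/20 - 4/11.
Order-2 pole: residue = g'(a); g'(8/11) = 373/220, so the residue is 373/220.
List the singular points by increasing real part (a conjugate pair: the negative imaginary part first).

Radius of convergence at 0: 1/7.
At -1/7: a logarithmic branch point.
At 8/11: a pole of order 2; residue 373/220.


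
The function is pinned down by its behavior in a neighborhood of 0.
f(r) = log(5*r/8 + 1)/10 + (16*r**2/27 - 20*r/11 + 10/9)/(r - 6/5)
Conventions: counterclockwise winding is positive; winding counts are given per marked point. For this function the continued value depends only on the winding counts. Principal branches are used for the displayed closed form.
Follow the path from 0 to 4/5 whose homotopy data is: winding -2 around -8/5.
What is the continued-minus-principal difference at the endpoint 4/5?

Continued minus principal equals -(2/5)*pi*i.

The rational part is single-valued and drops out of the difference; each branch term changes only by its own monodromy.
(1/10)*log(1 - r/(-8/5)): each positive loop around -8/5 adds 2*pi*i to the log, so winding -2 contributes (1/10)*(-2)*2*pi*i = -(2/5)*pi*i.
Summing the contributions at r = 4/5 gives -(2/5)*pi*i.


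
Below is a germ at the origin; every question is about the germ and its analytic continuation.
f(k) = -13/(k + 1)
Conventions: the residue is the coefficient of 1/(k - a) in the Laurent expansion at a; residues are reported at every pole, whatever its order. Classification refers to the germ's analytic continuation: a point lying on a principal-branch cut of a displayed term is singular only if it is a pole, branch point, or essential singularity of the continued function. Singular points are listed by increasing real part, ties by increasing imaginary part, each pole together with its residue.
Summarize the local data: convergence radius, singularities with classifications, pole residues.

Radius of convergence at 0: 1.
At -1: a pole of order 1; residue -13.

Denominator factor (k + 1): pole of order 1 at -1, modulus 1.
The radius of convergence is the smallest modulus among the singular points: 1.
At the order-1 pole -1 set g(k) = (k - (-1))*f(k) = -13.
Simple pole: residue = g(a) at a = -1, which is -13.


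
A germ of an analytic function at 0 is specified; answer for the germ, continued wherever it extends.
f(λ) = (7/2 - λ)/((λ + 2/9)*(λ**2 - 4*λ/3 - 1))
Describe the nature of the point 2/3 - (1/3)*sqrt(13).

The point is a pole of order 1.

The denominator factor λ**2 - 4*λ/3 - 1 vanishes at 2/3 - (1/3)*sqrt(13) and appears to the power 1; the numerator there equals 17/6 + (1/3)*sqrt(13), nonzero, and no other factor vanishes.
Hence a pole whose order is the multiplicity, 1.


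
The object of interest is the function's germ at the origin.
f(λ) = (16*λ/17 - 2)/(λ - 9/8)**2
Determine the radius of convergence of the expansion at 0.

Denominator factor (λ - 9/8)^2: pole of order 2 at 9/8, modulus 9/8.
The radius of convergence is the smallest modulus among the singular points: 9/8.

The radius of convergence is 9/8.


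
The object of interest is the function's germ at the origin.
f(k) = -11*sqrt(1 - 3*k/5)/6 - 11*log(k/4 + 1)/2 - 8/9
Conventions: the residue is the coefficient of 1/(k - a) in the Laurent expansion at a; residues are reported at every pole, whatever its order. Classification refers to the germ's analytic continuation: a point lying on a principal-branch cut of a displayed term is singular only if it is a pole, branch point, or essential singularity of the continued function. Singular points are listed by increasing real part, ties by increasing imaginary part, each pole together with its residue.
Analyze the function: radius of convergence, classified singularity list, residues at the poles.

Radius of convergence at 0: 5/3.
At -4: a logarithmic branch point.
At 5/3: an algebraic (square-root) branch point.

Branch term (-11/2)*log(1 - k/(-4)): its argument vanishes at k = -4, a logarithmic branch point, modulus 4.
Branch term (-11/6)*sqrt(1 - k/(5/3)): its argument vanishes at k = 5/3, a square-root branch point, modulus 5/3.
The radius of convergence is the smallest modulus among the singular points: 5/3.
List the singular points by increasing real part (a conjugate pair: the negative imaginary part first).


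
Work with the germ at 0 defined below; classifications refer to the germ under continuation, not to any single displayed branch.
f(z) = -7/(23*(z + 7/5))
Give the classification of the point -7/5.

The point is a pole of order 1.

The denominator factor z + 7/5 vanishes at -7/5 and appears to the power 1; the numerator there equals -7/23, nonzero, and no other factor vanishes.
Hence a pole whose order is the multiplicity, 1.


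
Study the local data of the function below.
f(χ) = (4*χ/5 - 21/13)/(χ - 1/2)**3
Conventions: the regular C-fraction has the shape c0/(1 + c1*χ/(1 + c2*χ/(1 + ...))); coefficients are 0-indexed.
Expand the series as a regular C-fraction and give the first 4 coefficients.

Taylor coefficients (expand at 0): a_0 = 168/13, a_1 = 4624/65, a_2 = 17664/65, a_3 = 57216/65.
c0 = a_0 = 168/13. Peel one level at a time: if S = 1 + c*χ/S' with S'(0) = 1, then c is the χ-coefficient of S and S' = c*χ/(S - 1).
S_1 = c0/f = 1 + (-578/105)*χ + (102244/11025)*χ^2 + ...; c1 = -578/105.
S_2 = c1*χ/(S_1 - 1) = 1 + (51122/30345)*χ + (185352/83521)*χ^2 + ...; c2 = 51122/30345.
S_3 = c2*χ/(S_2 - 1) = 1 + (-9730980/7387129)*χ + ...; c3 = -9730980/7387129.

The regular C-fraction coefficients are [168/13, -578/105, 51122/30345, -9730980/7387129].


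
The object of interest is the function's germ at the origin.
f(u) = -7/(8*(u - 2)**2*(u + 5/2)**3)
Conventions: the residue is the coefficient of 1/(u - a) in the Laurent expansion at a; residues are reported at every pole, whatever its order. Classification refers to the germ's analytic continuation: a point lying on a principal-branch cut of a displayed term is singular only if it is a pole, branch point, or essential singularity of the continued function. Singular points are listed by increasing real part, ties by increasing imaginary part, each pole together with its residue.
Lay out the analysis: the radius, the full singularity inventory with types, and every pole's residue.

Denominator factor (u - 2)^2: pole of order 2 at 2, modulus 2.
Denominator factor (u + 5/2)^3: pole of order 3 at -5/2, modulus 5/2.
The radius of convergence is the smallest modulus among the singular points: 2.
At the order-3 pole -5/2 set g(u) = (u - (-5/2))^3*f(u) = -7/(8*(u - 2)**2).
Order-3 pole: residue = g''(a)/2; g''(-5/2) = -28/2187, so the residue is -14/2187.
At the order-2 pole 2 set g(u) = (u - (2))^2*f(u) = -7/(8*(u + 5/2)**3).
Order-2 pole: residue = g'(a); g'(2) = 14/2187, so the residue is 14/2187.
List the singular points by increasing real part (a conjugate pair: the negative imaginary part first).

Radius of convergence at 0: 2.
At -5/2: a pole of order 3; residue -14/2187.
At 2: a pole of order 2; residue 14/2187.


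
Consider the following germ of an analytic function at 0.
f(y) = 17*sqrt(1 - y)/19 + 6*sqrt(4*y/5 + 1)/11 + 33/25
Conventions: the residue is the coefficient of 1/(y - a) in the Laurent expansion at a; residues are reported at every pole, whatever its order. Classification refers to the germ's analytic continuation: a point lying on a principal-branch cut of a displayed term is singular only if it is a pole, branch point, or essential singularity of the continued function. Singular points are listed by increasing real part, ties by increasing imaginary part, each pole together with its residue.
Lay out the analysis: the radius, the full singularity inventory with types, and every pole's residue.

Branch term (6/11)*sqrt(1 - y/(-5/4)): its argument vanishes at y = -5/4, a square-root branch point, modulus 5/4.
Branch term (17/19)*sqrt(1 - y/(1)): its argument vanishes at y = 1, a square-root branch point, modulus 1.
The radius of convergence is the smallest modulus among the singular points: 1.
List the singular points by increasing real part (a conjugate pair: the negative imaginary part first).

Radius of convergence at 0: 1.
At -5/4: an algebraic (square-root) branch point.
At 1: an algebraic (square-root) branch point.


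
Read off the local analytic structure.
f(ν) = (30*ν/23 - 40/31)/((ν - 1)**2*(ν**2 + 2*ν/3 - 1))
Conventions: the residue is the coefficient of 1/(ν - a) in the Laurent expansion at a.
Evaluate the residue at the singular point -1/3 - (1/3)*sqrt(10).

The factor ν**2 + 2*ν/3 - 1 splits as (ν - a)(ν - a') with a = -1/3 - (1/3)*sqrt(10), a' = -1/3 + (1/3)*sqrt(10). At the order-1 pole a set g(ν) = (ν - a)*f(ν) = [(30*ν/23 - 40/31)/(ν - 1)**2] / (ν - a').
Simple pole: residue = g(a) at a = -1/3 - (1/3)*sqrt(10), which is -1335/1426 + (1077/2852)*sqrt(10).

The residue is -1335/1426 + (1077/2852)*sqrt(10).


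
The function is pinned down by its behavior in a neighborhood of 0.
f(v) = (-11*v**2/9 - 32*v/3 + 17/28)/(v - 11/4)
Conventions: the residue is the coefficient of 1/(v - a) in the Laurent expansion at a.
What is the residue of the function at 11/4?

The residue is -38273/1008.

At the order-1 pole 11/4 set g(v) = (v - (11/4))*f(v) = -11*v**2/9 - 32*v/3 + 17/28.
Simple pole: residue = g(a) at a = 11/4, which is -38273/1008.


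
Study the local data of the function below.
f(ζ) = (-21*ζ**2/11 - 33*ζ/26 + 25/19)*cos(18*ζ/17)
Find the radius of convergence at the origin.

The factor cos(18*ζ/17) is entire and contributes no finite singular point.
The polynomial part has no poles.
No finite singular points: the Taylor series at 0 converges everywhere.

The radius of convergence is infinite.


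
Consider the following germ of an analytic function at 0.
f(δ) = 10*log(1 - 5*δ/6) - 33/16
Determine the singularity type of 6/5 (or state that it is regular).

The term (10)*log(1 - δ/(6/5)) has argument 1 - 6/5/(6/5) = 0 at 6/5: a logarithmic (infinitely-sheeted) branch point; the remaining terms are analytic or single-valued there.

The point is a logarithmic branch point.


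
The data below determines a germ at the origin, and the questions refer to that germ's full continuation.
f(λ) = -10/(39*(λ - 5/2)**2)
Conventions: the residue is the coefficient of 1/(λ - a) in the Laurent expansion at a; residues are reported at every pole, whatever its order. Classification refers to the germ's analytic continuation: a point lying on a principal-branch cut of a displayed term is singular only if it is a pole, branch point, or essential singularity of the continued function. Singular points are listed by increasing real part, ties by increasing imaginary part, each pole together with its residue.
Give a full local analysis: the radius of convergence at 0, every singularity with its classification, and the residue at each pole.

Radius of convergence at 0: 5/2.
At 5/2: a pole of order 2; residue 0.

Denominator factor (λ - 5/2)^2: pole of order 2 at 5/2, modulus 5/2.
The radius of convergence is the smallest modulus among the singular points: 5/2.
At the order-2 pole 5/2 set g(λ) = (λ - (5/2))^2*f(λ) = -10/39.
Order-2 pole: residue = g'(a); g'(5/2) = 0, so the residue is 0.


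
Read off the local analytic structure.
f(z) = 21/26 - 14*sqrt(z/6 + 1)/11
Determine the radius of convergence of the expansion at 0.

Branch term (-14/11)*sqrt(1 - z/(-6)): its argument vanishes at z = -6, a square-root branch point, modulus 6.
The radius of convergence is the smallest modulus among the singular points: 6.

The radius of convergence is 6.


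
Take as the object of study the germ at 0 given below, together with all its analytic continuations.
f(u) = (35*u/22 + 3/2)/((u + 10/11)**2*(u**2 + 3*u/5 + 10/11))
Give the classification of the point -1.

Denominator factors: u + 10/11 = -1/11 at u = -1; u**2 + 3*u/5 + 10/11 = 72/55 at u = -1 — none vanishes.
So the germ continues analytically to -1.

The point is a regular point.


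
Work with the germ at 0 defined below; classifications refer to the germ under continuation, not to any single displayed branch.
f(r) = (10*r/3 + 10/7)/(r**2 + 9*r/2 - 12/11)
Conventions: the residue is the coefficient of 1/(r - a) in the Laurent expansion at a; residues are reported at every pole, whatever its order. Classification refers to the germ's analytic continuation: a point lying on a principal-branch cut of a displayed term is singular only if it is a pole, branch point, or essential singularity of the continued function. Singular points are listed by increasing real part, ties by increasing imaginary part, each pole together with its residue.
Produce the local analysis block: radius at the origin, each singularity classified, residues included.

Radius of convergence at 0: -9/4 + (19/44)*sqrt(33).
At -9/4 - (19/44)*sqrt(33): a pole of order 1; residue 5/3 + (85/399)*sqrt(33).
At -9/4 + (19/44)*sqrt(33): a pole of order 1; residue 5/3 - (85/399)*sqrt(33).

Denominator factor (r**2 + 9*r/2 - 12/11): discriminant 1083/44, real irrational roots -9/4 + (19/44)*sqrt(33) and -9/4 - (19/44)*sqrt(33); poles of order 1, moduli -9/4 + (19/44)*sqrt(33) and 9/4 + (19/44)*sqrt(33).
The radius of convergence is the smallest modulus among the singular points: -9/4 + (19/44)*sqrt(33).
The factor r**2 + 9*r/2 - 12/11 splits as (r - a)(r - a') with a = -9/4 - (19/44)*sqrt(33), a' = -9/4 + (19/44)*sqrt(33). At the order-1 pole a set g(r) = (r - a)*f(r) = [10*r/3 + 10/7] / (r - a').
Simple pole: residue = g(a) at a = -9/4 - (19/44)*sqrt(33), which is 5/3 + (85/399)*sqrt(33).
The factor r**2 + 9*r/2 - 12/11 splits as (r - a)(r - a') with a = -9/4 + (19/44)*sqrt(33), a' = -9/4 - (19/44)*sqrt(33). At the order-1 pole a set g(r) = (r - a)*f(r) = [10*r/3 + 10/7] / (r - a').
Simple pole: residue = g(a) at a = -9/4 + (19/44)*sqrt(33), which is 5/3 - (85/399)*sqrt(33).
List the singular points by increasing real part (a conjugate pair: the negative imaginary part first).
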